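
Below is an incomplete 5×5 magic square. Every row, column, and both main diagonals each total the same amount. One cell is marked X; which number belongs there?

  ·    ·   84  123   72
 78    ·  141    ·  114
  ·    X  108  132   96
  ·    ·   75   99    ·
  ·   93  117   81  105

69

Column 3 is complete and sums to 525; that is the magic constant.
Row 5 must total 525; the given cells sum to 396, so (5,1) = 129.
From column 4, 525 − (123 + 132 + 99 + 81) gives (2,4) = 90.
Using column 5: 72 + 114 + 96 + 105 + ? → (4,5) = 525 − 387 = 138.
Anti-diagonal: 72 + 90 + 108 + 129 + ? = 525, so (4,2) = 126.
Using row 2: 78 + 141 + 90 + 114 + ? → (2,2) = 525 − 423 = 102.
Row 4 needs 525; the known cells sum to 438, so (4,1) = 87.
Using main diagonal: 102 + 108 + 99 + 105 + ? → (1,1) = 525 − 414 = 111.
Row 1 must total 525; the given cells sum to 390, so (1,2) = 135.
From column 1, 525 − (111 + 78 + 87 + 129) gives (3,1) = 120.
Column 2 needs 525; the known cells sum to 456, so (3,2) = 69.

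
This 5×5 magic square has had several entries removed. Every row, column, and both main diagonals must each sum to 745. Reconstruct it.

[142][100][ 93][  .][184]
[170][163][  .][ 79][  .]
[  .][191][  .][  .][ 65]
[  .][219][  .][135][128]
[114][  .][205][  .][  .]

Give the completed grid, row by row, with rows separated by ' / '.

142 100 93 226 184 / 170 163 121 79 212 / 233 191 149 107 65 / 86 219 177 135 128 / 114 72 205 198 156

Using row 1: 142 + 100 + 93 + 184 + ? → (1,4) = 745 − 519 = 226.
The remaining cell in column 2 is (5,2) = 745 − 673 = 72.
The remaining cell in anti-diagonal is (3,3) = 745 − 596 = 149.
Main diagonal must total 745; the given cells sum to 589, so (5,5) = 156.
Row 5 must total 745; the given cells sum to 547, so (5,4) = 198.
Column 4 must total 745; the given cells sum to 638, so (3,4) = 107.
Column 5: 184 + 65 + 128 + 156 + ? = 745, so (2,5) = 212.
Row 2 needs 745; the known cells sum to 624, so (2,3) = 121.
Using row 3: 191 + 149 + 107 + 65 + ? → (3,1) = 745 − 512 = 233.
Column 1: 142 + 170 + 233 + 114 + ? = 745, so (4,1) = 86.
Column 3: 93 + 121 + 149 + 205 + ? = 745, so (4,3) = 177.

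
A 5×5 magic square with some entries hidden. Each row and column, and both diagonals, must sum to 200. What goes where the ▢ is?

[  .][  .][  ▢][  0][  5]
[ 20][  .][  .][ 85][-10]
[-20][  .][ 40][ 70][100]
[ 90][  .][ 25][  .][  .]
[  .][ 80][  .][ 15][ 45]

95

Using row 3: -20 + 40 + 70 + 100 + ? → (3,2) = 200 − 190 = 10.
The remaining cell in column 4 is (4,4) = 200 − 170 = 30.
Column 5 must total 200; the given cells sum to 140, so (4,5) = 60.
From row 4, 200 − (90 + 25 + 30 + 60) gives (4,2) = -5.
Anti-diagonal: 5 + 85 + 40 + (-5) + ? = 200, so (5,1) = 75.
Row 5: 75 + 80 + 15 + 45 + ? = 200, so (5,3) = -15.
From column 1, 200 − (20 + (-20) + 90 + 75) gives (1,1) = 35.
The remaining cell in main diagonal is (2,2) = 200 − 150 = 50.
Row 2: 20 + 50 + 85 + (-10) + ? = 200, so (2,3) = 55.
The remaining cell in column 2 is (1,2) = 200 − 135 = 65.
Column 3 needs 200; the known cells sum to 105, so (1,3) = 95.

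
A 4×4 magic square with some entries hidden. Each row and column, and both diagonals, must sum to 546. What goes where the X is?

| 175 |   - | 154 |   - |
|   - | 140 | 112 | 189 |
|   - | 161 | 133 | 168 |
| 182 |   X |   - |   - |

119

The remaining cell in row 2 is (2,1) = 546 − 441 = 105.
The remaining cell in row 3 is (3,1) = 546 − 462 = 84.
The remaining cell in column 3 is (4,3) = 546 − 399 = 147.
From main diagonal, 546 − (175 + 140 + 133) gives (4,4) = 98.
From anti-diagonal, 546 − (112 + 161 + 182) gives (1,4) = 91.
The remaining cell in row 1 is (1,2) = 546 − 420 = 126.
Using row 4: 182 + 147 + 98 + ? → (4,2) = 546 − 427 = 119.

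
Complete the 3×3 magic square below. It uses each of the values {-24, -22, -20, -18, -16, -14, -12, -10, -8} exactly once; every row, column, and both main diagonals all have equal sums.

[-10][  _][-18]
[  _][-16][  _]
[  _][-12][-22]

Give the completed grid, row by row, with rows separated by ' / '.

-10 -20 -18 / -24 -16 -8 / -14 -12 -22

The 9 entries sum to -144, so each line sums to -144/3 = -48.
From row 1, -48 − (-10 + (-18)) gives (1,2) = -20.
Using row 3: -12 + (-22) + ? → (3,1) = -48 − (-34) = -14.
From column 1, -48 − (-10 + (-14)) gives (2,1) = -24.
Column 3: -18 + (-22) + ? = -48, so (2,3) = -8.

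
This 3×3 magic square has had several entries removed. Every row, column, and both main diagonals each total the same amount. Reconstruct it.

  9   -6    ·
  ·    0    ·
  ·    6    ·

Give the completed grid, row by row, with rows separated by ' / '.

9 -6 -3 / -12 0 12 / 3 6 -9

Column 2 is already complete: -6 + 0 + 6 = 0, so that is the magic constant.
Using row 1: 9 + (-6) + ? → (1,3) = 0 − 3 = -3.
The remaining cell in main diagonal is (3,3) = 0 − 9 = -9.
Anti-diagonal must total 0; the given cells sum to -3, so (3,1) = 3.
Using column 1: 9 + 3 + ? → (2,1) = 0 − 12 = -12.
Column 3 must total 0; the given cells sum to -12, so (2,3) = 12.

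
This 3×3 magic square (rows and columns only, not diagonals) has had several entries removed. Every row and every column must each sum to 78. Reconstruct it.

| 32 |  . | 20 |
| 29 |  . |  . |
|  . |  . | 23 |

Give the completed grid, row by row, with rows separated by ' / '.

Row 1: 32 + 20 + ? = 78, so (1,2) = 26.
Column 1 must total 78; the given cells sum to 61, so (3,1) = 17.
Column 3 must total 78; the given cells sum to 43, so (2,3) = 35.
Row 2 needs 78; the known cells sum to 64, so (2,2) = 14.
Using row 3: 17 + 23 + ? → (3,2) = 78 − 40 = 38.

32 26 20 / 29 14 35 / 17 38 23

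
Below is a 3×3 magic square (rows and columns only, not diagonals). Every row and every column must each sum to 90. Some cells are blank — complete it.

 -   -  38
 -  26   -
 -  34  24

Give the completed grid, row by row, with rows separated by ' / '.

22 30 38 / 36 26 28 / 32 34 24

Using row 3: 34 + 24 + ? → (3,1) = 90 − 58 = 32.
The remaining cell in column 2 is (1,2) = 90 − 60 = 30.
Column 3 must total 90; the given cells sum to 62, so (2,3) = 28.
The remaining cell in row 1 is (1,1) = 90 − 68 = 22.
Row 2 needs 90; the known cells sum to 54, so (2,1) = 36.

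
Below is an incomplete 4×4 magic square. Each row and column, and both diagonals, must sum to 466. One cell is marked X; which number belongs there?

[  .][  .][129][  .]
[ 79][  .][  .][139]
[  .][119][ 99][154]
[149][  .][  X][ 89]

Row 3: 119 + 99 + 154 + ? = 466, so (3,1) = 94.
The remaining cell in column 1 is (1,1) = 466 − 322 = 144.
Column 4: 139 + 154 + 89 + ? = 466, so (1,4) = 84.
The remaining cell in main diagonal is (2,2) = 466 − 332 = 134.
Anti-diagonal needs 466; the known cells sum to 352, so (2,3) = 114.
The remaining cell in row 1 is (1,2) = 466 − 357 = 109.
The remaining cell in column 2 is (4,2) = 466 − 362 = 104.
Using column 3: 129 + 114 + 99 + ? → (4,3) = 466 − 342 = 124.

124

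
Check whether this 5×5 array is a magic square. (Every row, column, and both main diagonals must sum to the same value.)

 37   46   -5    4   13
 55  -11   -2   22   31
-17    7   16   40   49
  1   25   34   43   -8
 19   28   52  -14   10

Yes

Row 1: 37 + 46 + (-5) + 4 + 13 = 95.
Row 2: 55 + (-11) + (-2) + 22 + 31 = 95.
Row 3: -17 + 7 + 16 + 40 + 49 = 95.
Row 4: 1 + 25 + 34 + 43 + (-8) = 95.
Row 5: 19 + 28 + 52 + (-14) + 10 = 95.
Column 1: 37 + 55 + (-17) + 1 + 19 = 95.
Column 2: 46 + (-11) + 7 + 25 + 28 = 95.
Column 3: -5 + (-2) + 16 + 34 + 52 = 95.
Column 4: 4 + 22 + 40 + 43 + (-14) = 95.
Column 5: 13 + 31 + 49 + (-8) + 10 = 95.
Main diagonal: 37 + (-11) + 16 + 43 + 10 = 95.
Anti-diagonal: 13 + 22 + 16 + 25 + 19 = 95.
All lines sum to 95.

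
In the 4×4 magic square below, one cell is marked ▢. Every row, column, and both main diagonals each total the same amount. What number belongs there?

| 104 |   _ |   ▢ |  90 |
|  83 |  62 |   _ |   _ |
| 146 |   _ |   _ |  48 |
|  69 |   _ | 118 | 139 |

Column 1 is complete and sums to 402; that is the magic constant.
The remaining cell in row 4 is (4,2) = 402 − 326 = 76.
Column 4: 90 + 48 + 139 + ? = 402, so (2,4) = 125.
The remaining cell in main diagonal is (3,3) = 402 − 305 = 97.
Row 2 needs 402; the known cells sum to 270, so (2,3) = 132.
Using row 3: 146 + 97 + 48 + ? → (3,2) = 402 − 291 = 111.
Column 2 must total 402; the given cells sum to 249, so (1,2) = 153.
Column 3 must total 402; the given cells sum to 347, so (1,3) = 55.

55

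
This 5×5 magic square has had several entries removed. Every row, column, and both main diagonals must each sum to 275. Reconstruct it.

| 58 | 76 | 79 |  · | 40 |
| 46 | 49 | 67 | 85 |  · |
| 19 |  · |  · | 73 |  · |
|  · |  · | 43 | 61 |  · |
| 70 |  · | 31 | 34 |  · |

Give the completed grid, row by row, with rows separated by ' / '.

The remaining cell in row 1 is (1,4) = 275 − 253 = 22.
The remaining cell in row 2 is (2,5) = 275 − 247 = 28.
Column 1 must total 275; the given cells sum to 193, so (4,1) = 82.
Using column 3: 79 + 67 + 43 + 31 + ? → (3,3) = 275 − 220 = 55.
From main diagonal, 275 − (58 + 49 + 55 + 61) gives (5,5) = 52.
Anti-diagonal needs 275; the known cells sum to 250, so (4,2) = 25.
Row 4 needs 275; the known cells sum to 211, so (4,5) = 64.
Row 5: 70 + 31 + 34 + 52 + ? = 275, so (5,2) = 88.
Column 2 needs 275; the known cells sum to 238, so (3,2) = 37.
From column 5, 275 − (40 + 28 + 64 + 52) gives (3,5) = 91.

58 76 79 22 40 / 46 49 67 85 28 / 19 37 55 73 91 / 82 25 43 61 64 / 70 88 31 34 52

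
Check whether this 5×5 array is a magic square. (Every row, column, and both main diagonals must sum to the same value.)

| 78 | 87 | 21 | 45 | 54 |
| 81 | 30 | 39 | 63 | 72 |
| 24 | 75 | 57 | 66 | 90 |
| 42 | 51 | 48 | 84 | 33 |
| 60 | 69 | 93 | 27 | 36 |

Row 1: 78 + 87 + 21 + 45 + 54 = 285.
Row 2: 81 + 30 + 39 + 63 + 72 = 285.
Row 3: 24 + 75 + 57 + 66 + 90 = 312.
Row 4: 42 + 51 + 48 + 84 + 33 = 258.
Row 5: 60 + 69 + 93 + 27 + 36 = 285.
Column 1: 78 + 81 + 24 + 42 + 60 = 285.
Column 2: 87 + 30 + 75 + 51 + 69 = 312.
Column 3: 21 + 39 + 57 + 48 + 93 = 258.
Column 4: 45 + 63 + 66 + 84 + 27 = 285.
Column 5: 54 + 72 + 90 + 33 + 36 = 285.
Main diagonal: 78 + 30 + 57 + 84 + 36 = 285.
Anti-diagonal: 54 + 63 + 57 + 51 + 60 = 285.

No — row 5 sums to 285 but column 2 sums to 312.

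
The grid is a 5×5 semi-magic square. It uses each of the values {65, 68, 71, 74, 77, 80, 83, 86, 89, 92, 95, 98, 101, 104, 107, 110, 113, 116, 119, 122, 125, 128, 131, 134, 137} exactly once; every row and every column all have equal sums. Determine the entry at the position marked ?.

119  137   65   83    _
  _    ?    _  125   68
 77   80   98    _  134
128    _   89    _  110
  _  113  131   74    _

The 25 entries sum to 2525, so each line sums to 2525/5 = 505.
Row 1: 119 + 137 + 65 + 83 + ? = 505, so (1,5) = 101.
Using row 3: 77 + 80 + 98 + 134 + ? → (3,4) = 505 − 389 = 116.
Column 3 needs 505; the known cells sum to 383, so (2,3) = 122.
Using column 4: 83 + 125 + 116 + 74 + ? → (4,4) = 505 − 398 = 107.
Using column 5: 101 + 68 + 134 + 110 + ? → (5,5) = 505 − 413 = 92.
The remaining cell in row 4 is (4,2) = 505 − 434 = 71.
Using row 5: 113 + 131 + 74 + 92 + ? → (5,1) = 505 − 410 = 95.
From column 1, 505 − (119 + 77 + 128 + 95) gives (2,1) = 86.
Using column 2: 137 + 80 + 71 + 113 + ? → (2,2) = 505 − 401 = 104.

104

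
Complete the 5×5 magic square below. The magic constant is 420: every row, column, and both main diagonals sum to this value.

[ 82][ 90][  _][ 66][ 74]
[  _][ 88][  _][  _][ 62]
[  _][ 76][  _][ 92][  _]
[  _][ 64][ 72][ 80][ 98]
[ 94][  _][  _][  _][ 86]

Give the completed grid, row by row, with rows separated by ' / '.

Row 1 needs 420; the known cells sum to 312, so (1,3) = 108.
Using row 4: 64 + 72 + 80 + 98 + ? → (4,1) = 420 − 314 = 106.
Using column 2: 90 + 88 + 76 + 64 + ? → (5,2) = 420 − 318 = 102.
Column 5 needs 420; the known cells sum to 320, so (3,5) = 100.
The remaining cell in main diagonal is (3,3) = 420 − 336 = 84.
Anti-diagonal needs 420; the known cells sum to 316, so (2,4) = 104.
Row 3: 76 + 84 + 92 + 100 + ? = 420, so (3,1) = 68.
Column 1: 82 + 68 + 106 + 94 + ? = 420, so (2,1) = 70.
From column 4, 420 − (66 + 104 + 92 + 80) gives (5,4) = 78.
Using row 2: 70 + 88 + 104 + 62 + ? → (2,3) = 420 − 324 = 96.
Row 5 must total 420; the given cells sum to 360, so (5,3) = 60.

82 90 108 66 74 / 70 88 96 104 62 / 68 76 84 92 100 / 106 64 72 80 98 / 94 102 60 78 86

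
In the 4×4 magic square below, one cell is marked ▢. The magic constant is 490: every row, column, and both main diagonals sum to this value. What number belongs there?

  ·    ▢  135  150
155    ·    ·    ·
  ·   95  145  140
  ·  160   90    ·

The remaining cell in row 3 is (3,1) = 490 − 380 = 110.
Column 3: 135 + 145 + 90 + ? = 490, so (2,3) = 120.
The remaining cell in anti-diagonal is (4,1) = 490 − 365 = 125.
Row 4 must total 490; the given cells sum to 375, so (4,4) = 115.
Column 1 must total 490; the given cells sum to 390, so (1,1) = 100.
Column 4 needs 490; the known cells sum to 405, so (2,4) = 85.
From main diagonal, 490 − (100 + 145 + 115) gives (2,2) = 130.
The remaining cell in row 1 is (1,2) = 490 − 385 = 105.

105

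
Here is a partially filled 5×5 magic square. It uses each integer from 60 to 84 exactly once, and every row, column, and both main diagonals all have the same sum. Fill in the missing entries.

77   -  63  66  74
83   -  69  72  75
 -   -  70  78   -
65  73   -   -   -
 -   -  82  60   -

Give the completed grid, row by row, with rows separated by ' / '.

The entries are 60 through 84, which sum to 1800, so each line sums to 1800/5 = 360.
The remaining cell in row 1 is (1,2) = 360 − 280 = 80.
From row 2, 360 − (83 + 69 + 72 + 75) gives (2,2) = 61.
The remaining cell in column 3 is (4,3) = 360 − 284 = 76.
Column 4 must total 360; the given cells sum to 276, so (4,4) = 84.
From main diagonal, 360 − (77 + 61 + 70 + 84) gives (5,5) = 68.
The remaining cell in anti-diagonal is (5,1) = 360 − 289 = 71.
The remaining cell in row 4 is (4,5) = 360 − 298 = 62.
Row 5 needs 360; the known cells sum to 281, so (5,2) = 79.
The remaining cell in column 1 is (3,1) = 360 − 296 = 64.
Column 2 needs 360; the known cells sum to 293, so (3,2) = 67.
Using column 5: 74 + 75 + 62 + 68 + ? → (3,5) = 360 − 279 = 81.

77 80 63 66 74 / 83 61 69 72 75 / 64 67 70 78 81 / 65 73 76 84 62 / 71 79 82 60 68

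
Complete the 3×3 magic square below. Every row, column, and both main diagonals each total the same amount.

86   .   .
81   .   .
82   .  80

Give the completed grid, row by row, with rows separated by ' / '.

86 79 84 / 81 83 85 / 82 87 80

Column 1 is already complete: 86 + 81 + 82 = 249, so that is the magic constant.
Row 3: 82 + 80 + ? = 249, so (3,2) = 87.
Main diagonal must total 249; the given cells sum to 166, so (2,2) = 83.
From anti-diagonal, 249 − (83 + 82) gives (1,3) = 84.
Row 1 needs 249; the known cells sum to 170, so (1,2) = 79.
The remaining cell in row 2 is (2,3) = 249 − 164 = 85.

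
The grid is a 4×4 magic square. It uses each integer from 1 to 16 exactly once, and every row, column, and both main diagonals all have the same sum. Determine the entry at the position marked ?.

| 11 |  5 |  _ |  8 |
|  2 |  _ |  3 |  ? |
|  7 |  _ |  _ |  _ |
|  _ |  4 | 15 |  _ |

13

The entries are 1 through 16, which sum to 136, so each line sums to 136/4 = 34.
Row 1 needs 34; the known cells sum to 24, so (1,3) = 10.
Using column 1: 11 + 2 + 7 + ? → (4,1) = 34 − 20 = 14.
Column 3 needs 34; the known cells sum to 28, so (3,3) = 6.
Using anti-diagonal: 8 + 3 + 14 + ? → (3,2) = 34 − 25 = 9.
Row 3: 7 + 9 + 6 + ? = 34, so (3,4) = 12.
Row 4: 14 + 4 + 15 + ? = 34, so (4,4) = 1.
Column 2: 5 + 9 + 4 + ? = 34, so (2,2) = 16.
Using column 4: 8 + 12 + 1 + ? → (2,4) = 34 − 21 = 13.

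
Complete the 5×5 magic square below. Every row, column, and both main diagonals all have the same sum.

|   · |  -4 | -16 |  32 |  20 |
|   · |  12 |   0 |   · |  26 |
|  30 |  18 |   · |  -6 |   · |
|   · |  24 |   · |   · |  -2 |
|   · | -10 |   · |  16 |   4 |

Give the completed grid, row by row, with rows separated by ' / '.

Column 2 is already complete: -4 + 12 + 18 + 24 + -10 = 40, so that is the magic constant.
Using row 1: -4 + (-16) + 32 + 20 + ? → (1,1) = 40 − 32 = 8.
Column 5 must total 40; the given cells sum to 48, so (3,5) = -8.
From row 3, 40 − (30 + 18 + (-6) + (-8)) gives (3,3) = 6.
Main diagonal needs 40; the known cells sum to 30, so (4,4) = 10.
From column 4, 40 − (32 + (-6) + 10 + 16) gives (2,4) = -12.
From anti-diagonal, 40 − (20 + (-12) + 6 + 24) gives (5,1) = 2.
Row 2 needs 40; the known cells sum to 26, so (2,1) = 14.
Using row 5: 2 + (-10) + 16 + 4 + ? → (5,3) = 40 − 12 = 28.
Column 1 must total 40; the given cells sum to 54, so (4,1) = -14.
Column 3 must total 40; the given cells sum to 18, so (4,3) = 22.

8 -4 -16 32 20 / 14 12 0 -12 26 / 30 18 6 -6 -8 / -14 24 22 10 -2 / 2 -10 28 16 4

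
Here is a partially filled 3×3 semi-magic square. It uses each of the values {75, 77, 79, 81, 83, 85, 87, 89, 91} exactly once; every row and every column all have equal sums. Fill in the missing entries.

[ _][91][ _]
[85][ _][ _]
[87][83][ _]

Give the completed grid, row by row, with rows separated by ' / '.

77 91 81 / 85 75 89 / 87 83 79

The 9 entries sum to 747, so each line sums to 747/3 = 249.
Row 3 needs 249; the known cells sum to 170, so (3,3) = 79.
Column 1: 85 + 87 + ? = 249, so (1,1) = 77.
Column 2: 91 + 83 + ? = 249, so (2,2) = 75.
From row 1, 249 − (77 + 91) gives (1,3) = 81.
Row 2 needs 249; the known cells sum to 160, so (2,3) = 89.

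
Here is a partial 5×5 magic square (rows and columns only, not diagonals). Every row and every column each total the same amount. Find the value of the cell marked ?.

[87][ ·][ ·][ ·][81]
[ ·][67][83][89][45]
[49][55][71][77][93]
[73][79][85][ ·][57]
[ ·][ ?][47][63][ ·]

91

Row 3 is complete and sums to 345; that is the magic constant.
Using row 2: 67 + 83 + 89 + 45 + ? → (2,1) = 345 − 284 = 61.
Using row 4: 73 + 79 + 85 + 57 + ? → (4,4) = 345 − 294 = 51.
From column 1, 345 − (87 + 61 + 49 + 73) gives (5,1) = 75.
Column 3: 83 + 71 + 85 + 47 + ? = 345, so (1,3) = 59.
From column 4, 345 − (89 + 77 + 51 + 63) gives (1,4) = 65.
The remaining cell in column 5 is (5,5) = 345 − 276 = 69.
Row 1 needs 345; the known cells sum to 292, so (1,2) = 53.
Row 5: 75 + 47 + 63 + 69 + ? = 345, so (5,2) = 91.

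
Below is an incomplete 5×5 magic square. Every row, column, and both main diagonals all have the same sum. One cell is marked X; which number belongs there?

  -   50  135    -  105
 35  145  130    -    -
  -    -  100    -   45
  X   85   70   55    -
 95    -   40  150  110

125

Column 3 is complete and sums to 475; that is the magic constant.
Row 5: 95 + 40 + 150 + 110 + ? = 475, so (5,2) = 80.
Column 2 must total 475; the given cells sum to 360, so (3,2) = 115.
The remaining cell in main diagonal is (1,1) = 475 − 410 = 65.
The remaining cell in anti-diagonal is (2,4) = 475 − 385 = 90.
Using row 1: 65 + 50 + 135 + 105 + ? → (1,4) = 475 − 355 = 120.
Row 2 needs 475; the known cells sum to 400, so (2,5) = 75.
From column 4, 475 − (120 + 90 + 55 + 150) gives (3,4) = 60.
Column 5: 105 + 75 + 45 + 110 + ? = 475, so (4,5) = 140.
Row 3 must total 475; the given cells sum to 320, so (3,1) = 155.
Row 4 needs 475; the known cells sum to 350, so (4,1) = 125.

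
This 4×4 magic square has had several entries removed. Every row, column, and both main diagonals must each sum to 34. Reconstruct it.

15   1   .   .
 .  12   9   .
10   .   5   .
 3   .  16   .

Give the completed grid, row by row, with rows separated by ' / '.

Using column 1: 15 + 10 + 3 + ? → (2,1) = 34 − 28 = 6.
The remaining cell in column 3 is (1,3) = 34 − 30 = 4.
Using main diagonal: 15 + 12 + 5 + ? → (4,4) = 34 − 32 = 2.
The remaining cell in row 1 is (1,4) = 34 − 20 = 14.
Row 2: 6 + 12 + 9 + ? = 34, so (2,4) = 7.
From row 4, 34 − (3 + 16 + 2) gives (4,2) = 13.
Using column 2: 1 + 12 + 13 + ? → (3,2) = 34 − 26 = 8.
Column 4 must total 34; the given cells sum to 23, so (3,4) = 11.

15 1 4 14 / 6 12 9 7 / 10 8 5 11 / 3 13 16 2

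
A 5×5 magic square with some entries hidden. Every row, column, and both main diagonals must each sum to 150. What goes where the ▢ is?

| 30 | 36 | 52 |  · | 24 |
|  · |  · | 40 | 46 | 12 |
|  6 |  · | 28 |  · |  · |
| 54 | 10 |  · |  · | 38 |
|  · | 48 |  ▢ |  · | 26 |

14

Using row 1: 30 + 36 + 52 + 24 + ? → (1,4) = 150 − 142 = 8.
Column 5: 24 + 12 + 38 + 26 + ? = 150, so (3,5) = 50.
Anti-diagonal needs 150; the known cells sum to 108, so (5,1) = 42.
Column 1 needs 150; the known cells sum to 132, so (2,1) = 18.
Row 2: 18 + 40 + 46 + 12 + ? = 150, so (2,2) = 34.
Using column 2: 36 + 34 + 10 + 48 + ? → (3,2) = 150 − 128 = 22.
Main diagonal: 30 + 34 + 28 + 26 + ? = 150, so (4,4) = 32.
Using row 3: 6 + 22 + 28 + 50 + ? → (3,4) = 150 − 106 = 44.
Row 4 needs 150; the known cells sum to 134, so (4,3) = 16.
Using column 3: 52 + 40 + 28 + 16 + ? → (5,3) = 150 − 136 = 14.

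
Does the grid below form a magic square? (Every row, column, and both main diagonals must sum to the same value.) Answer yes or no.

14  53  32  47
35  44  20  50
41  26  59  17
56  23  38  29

No — column 4 sums to 143 but column 1 sums to 146.

Row 1: 14 + 53 + 32 + 47 = 146.
Row 2: 35 + 44 + 20 + 50 = 149.
Row 3: 41 + 26 + 59 + 17 = 143.
Row 4: 56 + 23 + 38 + 29 = 146.
Column 1: 14 + 35 + 41 + 56 = 146.
Column 2: 53 + 44 + 26 + 23 = 146.
Column 3: 32 + 20 + 59 + 38 = 149.
Column 4: 47 + 50 + 17 + 29 = 143.
Main diagonal: 14 + 44 + 59 + 29 = 146.
Anti-diagonal: 47 + 20 + 26 + 56 = 149.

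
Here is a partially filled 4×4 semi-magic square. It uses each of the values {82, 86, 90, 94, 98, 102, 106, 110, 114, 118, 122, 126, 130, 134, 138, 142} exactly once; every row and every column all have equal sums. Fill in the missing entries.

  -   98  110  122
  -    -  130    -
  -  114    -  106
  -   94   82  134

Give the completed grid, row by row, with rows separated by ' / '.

The 16 entries sum to 1792, so each line sums to 1792/4 = 448.
Row 1: 98 + 110 + 122 + ? = 448, so (1,1) = 118.
The remaining cell in row 4 is (4,1) = 448 − 310 = 138.
From column 2, 448 − (98 + 114 + 94) gives (2,2) = 142.
Column 3 must total 448; the given cells sum to 322, so (3,3) = 126.
Column 4 must total 448; the given cells sum to 362, so (2,4) = 86.
Row 2 must total 448; the given cells sum to 358, so (2,1) = 90.
Row 3: 114 + 126 + 106 + ? = 448, so (3,1) = 102.

118 98 110 122 / 90 142 130 86 / 102 114 126 106 / 138 94 82 134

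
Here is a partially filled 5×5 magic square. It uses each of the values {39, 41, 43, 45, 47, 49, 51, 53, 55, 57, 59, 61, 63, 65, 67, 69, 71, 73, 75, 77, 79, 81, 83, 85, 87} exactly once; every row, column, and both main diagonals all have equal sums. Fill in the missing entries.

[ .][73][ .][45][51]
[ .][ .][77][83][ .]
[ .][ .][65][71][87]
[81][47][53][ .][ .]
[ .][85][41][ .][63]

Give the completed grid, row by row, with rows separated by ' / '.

67 73 79 45 51 / 55 61 77 83 39 / 43 49 65 71 87 / 81 47 53 59 75 / 69 85 41 57 63

The 25 entries sum to 1575, so each line sums to 1575/5 = 315.
Column 3 needs 315; the known cells sum to 236, so (1,3) = 79.
Anti-diagonal must total 315; the given cells sum to 246, so (5,1) = 69.
The remaining cell in row 1 is (1,1) = 315 − 248 = 67.
Row 5: 69 + 85 + 41 + 63 + ? = 315, so (5,4) = 57.
From column 4, 315 − (45 + 83 + 71 + 57) gives (4,4) = 59.
Using main diagonal: 67 + 65 + 59 + 63 + ? → (2,2) = 315 − 254 = 61.
Using row 4: 81 + 47 + 53 + 59 + ? → (4,5) = 315 − 240 = 75.
Column 2: 73 + 61 + 47 + 85 + ? = 315, so (3,2) = 49.
Column 5 needs 315; the known cells sum to 276, so (2,5) = 39.
Row 2 needs 315; the known cells sum to 260, so (2,1) = 55.
Row 3 needs 315; the known cells sum to 272, so (3,1) = 43.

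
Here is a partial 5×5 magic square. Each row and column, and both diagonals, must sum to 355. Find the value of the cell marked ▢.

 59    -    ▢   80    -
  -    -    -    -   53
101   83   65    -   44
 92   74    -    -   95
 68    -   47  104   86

98

The remaining cell in row 3 is (3,4) = 355 − 293 = 62.
Using row 5: 68 + 47 + 104 + 86 + ? → (5,2) = 355 − 305 = 50.
The remaining cell in column 1 is (2,1) = 355 − 320 = 35.
Using column 5: 53 + 44 + 95 + 86 + ? → (1,5) = 355 − 278 = 77.
Anti-diagonal needs 355; the known cells sum to 284, so (2,4) = 71.
Using column 4: 80 + 71 + 62 + 104 + ? → (4,4) = 355 − 317 = 38.
Using main diagonal: 59 + 65 + 38 + 86 + ? → (2,2) = 355 − 248 = 107.
From row 2, 355 − (35 + 107 + 71 + 53) gives (2,3) = 89.
The remaining cell in row 4 is (4,3) = 355 − 299 = 56.
Column 2: 107 + 83 + 74 + 50 + ? = 355, so (1,2) = 41.
Using column 3: 89 + 65 + 56 + 47 + ? → (1,3) = 355 − 257 = 98.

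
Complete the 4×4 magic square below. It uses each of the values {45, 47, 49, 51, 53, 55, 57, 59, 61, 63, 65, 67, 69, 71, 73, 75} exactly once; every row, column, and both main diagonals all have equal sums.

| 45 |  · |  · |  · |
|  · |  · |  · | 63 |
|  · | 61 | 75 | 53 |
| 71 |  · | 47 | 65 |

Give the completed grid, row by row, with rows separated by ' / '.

45 67 69 59 / 73 55 49 63 / 51 61 75 53 / 71 57 47 65

The 16 entries sum to 960, so each line sums to 960/4 = 240.
Using row 3: 61 + 75 + 53 + ? → (3,1) = 240 − 189 = 51.
Row 4 needs 240; the known cells sum to 183, so (4,2) = 57.
The remaining cell in column 1 is (2,1) = 240 − 167 = 73.
Column 4: 63 + 53 + 65 + ? = 240, so (1,4) = 59.
Main diagonal: 45 + 75 + 65 + ? = 240, so (2,2) = 55.
Anti-diagonal must total 240; the given cells sum to 191, so (2,3) = 49.
Using column 2: 55 + 61 + 57 + ? → (1,2) = 240 − 173 = 67.
From column 3, 240 − (49 + 75 + 47) gives (1,3) = 69.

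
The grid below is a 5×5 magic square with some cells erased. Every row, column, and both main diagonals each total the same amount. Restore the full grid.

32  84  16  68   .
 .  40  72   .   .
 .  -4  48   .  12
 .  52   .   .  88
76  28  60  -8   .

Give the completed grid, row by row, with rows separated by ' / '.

Column 2 is already complete: 84 + 40 + -4 + 52 + 28 = 200, so that is the magic constant.
The remaining cell in row 1 is (1,5) = 200 − 200 = 0.
Using row 5: 76 + 28 + 60 + (-8) + ? → (5,5) = 200 − 156 = 44.
From column 3, 200 − (16 + 72 + 48 + 60) gives (4,3) = 4.
From column 5, 200 − (0 + 12 + 88 + 44) gives (2,5) = 56.
Main diagonal must total 200; the given cells sum to 164, so (4,4) = 36.
The remaining cell in anti-diagonal is (2,4) = 200 − 176 = 24.
From row 2, 200 − (40 + 72 + 24 + 56) gives (2,1) = 8.
Row 4 must total 200; the given cells sum to 180, so (4,1) = 20.
From column 1, 200 − (32 + 8 + 20 + 76) gives (3,1) = 64.
Column 4: 68 + 24 + 36 + (-8) + ? = 200, so (3,4) = 80.

32 84 16 68 0 / 8 40 72 24 56 / 64 -4 48 80 12 / 20 52 4 36 88 / 76 28 60 -8 44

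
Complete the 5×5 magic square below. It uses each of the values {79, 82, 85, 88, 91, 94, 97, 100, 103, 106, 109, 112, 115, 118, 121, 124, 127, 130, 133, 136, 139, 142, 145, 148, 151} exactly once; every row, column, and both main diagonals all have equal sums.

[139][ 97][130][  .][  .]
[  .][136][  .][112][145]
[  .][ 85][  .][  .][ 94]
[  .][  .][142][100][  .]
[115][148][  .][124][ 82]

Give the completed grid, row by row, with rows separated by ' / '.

139 97 130 88 121 / 103 136 79 112 145 / 127 85 118 151 94 / 91 109 142 100 133 / 115 148 106 124 82

The 25 entries sum to 2875, so each line sums to 2875/5 = 575.
From row 5, 575 − (115 + 148 + 124 + 82) gives (5,3) = 106.
Column 2 must total 575; the given cells sum to 466, so (4,2) = 109.
Main diagonal needs 575; the known cells sum to 457, so (3,3) = 118.
From anti-diagonal, 575 − (112 + 118 + 109 + 115) gives (1,5) = 121.
Row 1: 139 + 97 + 130 + 121 + ? = 575, so (1,4) = 88.
The remaining cell in column 3 is (2,3) = 575 − 496 = 79.
Column 4: 88 + 112 + 100 + 124 + ? = 575, so (3,4) = 151.
Column 5: 121 + 145 + 94 + 82 + ? = 575, so (4,5) = 133.
From row 2, 575 − (136 + 79 + 112 + 145) gives (2,1) = 103.
From row 3, 575 − (85 + 118 + 151 + 94) gives (3,1) = 127.
Row 4: 109 + 142 + 100 + 133 + ? = 575, so (4,1) = 91.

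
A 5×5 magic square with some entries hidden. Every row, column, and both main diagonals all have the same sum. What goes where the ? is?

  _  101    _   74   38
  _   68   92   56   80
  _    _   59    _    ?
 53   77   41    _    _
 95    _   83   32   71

47

Anti-diagonal is complete and sums to 325; that is the magic constant.
The remaining cell in row 2 is (2,1) = 325 − 296 = 29.
Row 5 must total 325; the given cells sum to 281, so (5,2) = 44.
Column 2: 101 + 68 + 77 + 44 + ? = 325, so (3,2) = 35.
The remaining cell in column 3 is (1,3) = 325 − 275 = 50.
Using row 1: 101 + 50 + 74 + 38 + ? → (1,1) = 325 − 263 = 62.
Column 1 needs 325; the known cells sum to 239, so (3,1) = 86.
Main diagonal: 62 + 68 + 59 + 71 + ? = 325, so (4,4) = 65.
Row 4 needs 325; the known cells sum to 236, so (4,5) = 89.
Column 4: 74 + 56 + 65 + 32 + ? = 325, so (3,4) = 98.
From column 5, 325 − (38 + 80 + 89 + 71) gives (3,5) = 47.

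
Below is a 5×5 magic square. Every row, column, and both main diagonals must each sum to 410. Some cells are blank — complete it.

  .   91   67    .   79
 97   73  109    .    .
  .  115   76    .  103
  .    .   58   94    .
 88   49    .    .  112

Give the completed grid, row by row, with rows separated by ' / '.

Column 2 must total 410; the given cells sum to 328, so (4,2) = 82.
Column 3: 67 + 109 + 76 + 58 + ? = 410, so (5,3) = 100.
The remaining cell in main diagonal is (1,1) = 410 − 355 = 55.
Anti-diagonal needs 410; the known cells sum to 325, so (2,4) = 85.
Row 1 needs 410; the known cells sum to 292, so (1,4) = 118.
Row 2 needs 410; the known cells sum to 364, so (2,5) = 46.
Row 5: 88 + 49 + 100 + 112 + ? = 410, so (5,4) = 61.
The remaining cell in column 4 is (3,4) = 410 − 358 = 52.
Using column 5: 79 + 46 + 103 + 112 + ? → (4,5) = 410 − 340 = 70.
Using row 3: 115 + 76 + 52 + 103 + ? → (3,1) = 410 − 346 = 64.
Row 4 must total 410; the given cells sum to 304, so (4,1) = 106.

55 91 67 118 79 / 97 73 109 85 46 / 64 115 76 52 103 / 106 82 58 94 70 / 88 49 100 61 112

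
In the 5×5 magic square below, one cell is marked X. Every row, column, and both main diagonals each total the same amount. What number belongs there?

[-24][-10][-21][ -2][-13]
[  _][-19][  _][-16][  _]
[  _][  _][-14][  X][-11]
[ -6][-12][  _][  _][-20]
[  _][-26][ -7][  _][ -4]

-25

Row 1 is complete and sums to -70; that is the magic constant.
From column 2, -70 − (-10 + (-19) + (-12) + (-26)) gives (3,2) = -3.
Using column 5: -13 + (-11) + (-20) + (-4) + ? → (2,5) = -70 − (-48) = -22.
Main diagonal must total -70; the given cells sum to -61, so (4,4) = -9.
Anti-diagonal needs -70; the known cells sum to -55, so (5,1) = -15.
From row 4, -70 − (-6 + (-12) + (-9) + (-20)) gives (4,3) = -23.
From row 5, -70 − (-15 + (-26) + (-7) + (-4)) gives (5,4) = -18.
From column 3, -70 − (-21 + (-14) + (-23) + (-7)) gives (2,3) = -5.
Column 4 must total -70; the given cells sum to -45, so (3,4) = -25.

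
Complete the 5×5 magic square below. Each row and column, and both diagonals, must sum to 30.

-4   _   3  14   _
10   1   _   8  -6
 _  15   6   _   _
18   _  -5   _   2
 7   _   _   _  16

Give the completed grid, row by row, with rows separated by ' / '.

Row 2: 10 + 1 + 8 + (-6) + ? = 30, so (2,3) = 17.
The remaining cell in column 1 is (3,1) = 30 − 31 = -1.
Column 3 needs 30; the known cells sum to 21, so (5,3) = 9.
From main diagonal, 30 − (-4 + 1 + 6 + 16) gives (4,4) = 11.
The remaining cell in row 4 is (4,2) = 30 − 26 = 4.
Anti-diagonal: 8 + 6 + 4 + 7 + ? = 30, so (1,5) = 5.
From row 1, 30 − (-4 + 3 + 14 + 5) gives (1,2) = 12.
The remaining cell in column 2 is (5,2) = 30 − 32 = -2.
The remaining cell in column 5 is (3,5) = 30 − 17 = 13.
Row 3: -1 + 15 + 6 + 13 + ? = 30, so (3,4) = -3.
The remaining cell in row 5 is (5,4) = 30 − 30 = 0.

-4 12 3 14 5 / 10 1 17 8 -6 / -1 15 6 -3 13 / 18 4 -5 11 2 / 7 -2 9 0 16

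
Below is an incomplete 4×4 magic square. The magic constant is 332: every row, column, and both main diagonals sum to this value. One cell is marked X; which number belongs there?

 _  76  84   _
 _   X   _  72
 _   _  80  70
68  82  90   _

Row 4 needs 332; the known cells sum to 240, so (4,4) = 92.
From column 3, 332 − (84 + 80 + 90) gives (2,3) = 78.
The remaining cell in column 4 is (1,4) = 332 − 234 = 98.
Anti-diagonal: 98 + 78 + 68 + ? = 332, so (3,2) = 88.
Row 1 must total 332; the given cells sum to 258, so (1,1) = 74.
Using row 3: 88 + 80 + 70 + ? → (3,1) = 332 − 238 = 94.
The remaining cell in column 1 is (2,1) = 332 − 236 = 96.
Column 2 needs 332; the known cells sum to 246, so (2,2) = 86.

86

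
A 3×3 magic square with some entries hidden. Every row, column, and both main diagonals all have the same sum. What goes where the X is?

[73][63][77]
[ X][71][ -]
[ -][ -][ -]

Row 1 is complete and sums to 213; that is the magic constant.
Using column 2: 63 + 71 + ? → (3,2) = 213 − 134 = 79.
The remaining cell in main diagonal is (3,3) = 213 − 144 = 69.
Anti-diagonal: 77 + 71 + ? = 213, so (3,1) = 65.
Using column 1: 73 + 65 + ? → (2,1) = 213 − 138 = 75.

75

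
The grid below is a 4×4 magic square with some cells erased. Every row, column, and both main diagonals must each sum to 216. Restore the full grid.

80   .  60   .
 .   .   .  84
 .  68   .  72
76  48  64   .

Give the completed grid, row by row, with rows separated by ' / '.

80 44 60 32 / 36 56 40 84 / 24 68 52 72 / 76 48 64 28

Row 4: 76 + 48 + 64 + ? = 216, so (4,4) = 28.
The remaining cell in column 4 is (1,4) = 216 − 184 = 32.
Anti-diagonal needs 216; the known cells sum to 176, so (2,3) = 40.
Row 1: 80 + 60 + 32 + ? = 216, so (1,2) = 44.
Column 2: 44 + 68 + 48 + ? = 216, so (2,2) = 56.
Column 3: 60 + 40 + 64 + ? = 216, so (3,3) = 52.
Row 2: 56 + 40 + 84 + ? = 216, so (2,1) = 36.
Using row 3: 68 + 52 + 72 + ? → (3,1) = 216 − 192 = 24.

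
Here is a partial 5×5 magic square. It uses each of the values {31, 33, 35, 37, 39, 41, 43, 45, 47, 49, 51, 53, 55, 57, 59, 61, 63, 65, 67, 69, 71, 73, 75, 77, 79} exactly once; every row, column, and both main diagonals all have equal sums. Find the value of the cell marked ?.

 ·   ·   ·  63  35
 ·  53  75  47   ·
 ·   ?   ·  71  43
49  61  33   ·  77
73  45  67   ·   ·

37

The 25 entries sum to 1375, so each line sums to 1375/5 = 275.
The remaining cell in row 4 is (4,4) = 275 − 220 = 55.
Column 4: 63 + 47 + 71 + 55 + ? = 275, so (5,4) = 39.
Anti-diagonal needs 275; the known cells sum to 216, so (3,3) = 59.
From row 5, 275 − (73 + 45 + 67 + 39) gives (5,5) = 51.
Column 3: 75 + 59 + 33 + 67 + ? = 275, so (1,3) = 41.
Column 5 needs 275; the known cells sum to 206, so (2,5) = 69.
The remaining cell in main diagonal is (1,1) = 275 − 218 = 57.
From row 1, 275 − (57 + 41 + 63 + 35) gives (1,2) = 79.
Row 2: 53 + 75 + 47 + 69 + ? = 275, so (2,1) = 31.
Column 1 must total 275; the given cells sum to 210, so (3,1) = 65.
Column 2: 79 + 53 + 61 + 45 + ? = 275, so (3,2) = 37.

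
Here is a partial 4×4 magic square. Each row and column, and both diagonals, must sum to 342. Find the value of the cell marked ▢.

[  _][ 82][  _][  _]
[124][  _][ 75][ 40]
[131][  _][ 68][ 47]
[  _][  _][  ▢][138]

89

Using row 2: 124 + 75 + 40 + ? → (2,2) = 342 − 239 = 103.
The remaining cell in row 3 is (3,2) = 342 − 246 = 96.
Column 2: 82 + 103 + 96 + ? = 342, so (4,2) = 61.
Using column 4: 40 + 47 + 138 + ? → (1,4) = 342 − 225 = 117.
Main diagonal needs 342; the known cells sum to 309, so (1,1) = 33.
From anti-diagonal, 342 − (117 + 75 + 96) gives (4,1) = 54.
Row 1 needs 342; the known cells sum to 232, so (1,3) = 110.
Row 4: 54 + 61 + 138 + ? = 342, so (4,3) = 89.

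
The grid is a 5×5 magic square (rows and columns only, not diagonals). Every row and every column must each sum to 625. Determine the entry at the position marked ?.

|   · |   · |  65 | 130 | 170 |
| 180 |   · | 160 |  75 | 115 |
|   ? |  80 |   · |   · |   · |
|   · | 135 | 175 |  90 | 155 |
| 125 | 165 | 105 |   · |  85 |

140

From row 2, 625 − (180 + 160 + 75 + 115) gives (2,2) = 95.
Row 4: 135 + 175 + 90 + 155 + ? = 625, so (4,1) = 70.
Using row 5: 125 + 165 + 105 + 85 + ? → (5,4) = 625 − 480 = 145.
The remaining cell in column 2 is (1,2) = 625 − 475 = 150.
Column 3: 65 + 160 + 175 + 105 + ? = 625, so (3,3) = 120.
Column 4: 130 + 75 + 90 + 145 + ? = 625, so (3,4) = 185.
Column 5 must total 625; the given cells sum to 525, so (3,5) = 100.
Row 1 must total 625; the given cells sum to 515, so (1,1) = 110.
Row 3: 80 + 120 + 185 + 100 + ? = 625, so (3,1) = 140.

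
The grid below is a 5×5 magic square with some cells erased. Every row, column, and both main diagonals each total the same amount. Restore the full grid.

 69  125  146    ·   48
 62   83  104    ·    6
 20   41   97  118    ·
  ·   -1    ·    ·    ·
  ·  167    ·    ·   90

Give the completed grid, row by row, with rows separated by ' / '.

Column 2 is already complete: 125 + 83 + 41 + -1 + 167 = 415, so that is the magic constant.
Row 1 must total 415; the given cells sum to 388, so (1,4) = 27.
Row 2 needs 415; the known cells sum to 255, so (2,4) = 160.
Row 3: 20 + 41 + 97 + 118 + ? = 415, so (3,5) = 139.
Column 5: 48 + 6 + 139 + 90 + ? = 415, so (4,5) = 132.
Main diagonal needs 415; the known cells sum to 339, so (4,4) = 76.
The remaining cell in anti-diagonal is (5,1) = 415 − 304 = 111.
Column 1 must total 415; the given cells sum to 262, so (4,1) = 153.
Using column 4: 27 + 160 + 118 + 76 + ? → (5,4) = 415 − 381 = 34.
Using row 4: 153 + (-1) + 76 + 132 + ? → (4,3) = 415 − 360 = 55.
From row 5, 415 − (111 + 167 + 34 + 90) gives (5,3) = 13.

69 125 146 27 48 / 62 83 104 160 6 / 20 41 97 118 139 / 153 -1 55 76 132 / 111 167 13 34 90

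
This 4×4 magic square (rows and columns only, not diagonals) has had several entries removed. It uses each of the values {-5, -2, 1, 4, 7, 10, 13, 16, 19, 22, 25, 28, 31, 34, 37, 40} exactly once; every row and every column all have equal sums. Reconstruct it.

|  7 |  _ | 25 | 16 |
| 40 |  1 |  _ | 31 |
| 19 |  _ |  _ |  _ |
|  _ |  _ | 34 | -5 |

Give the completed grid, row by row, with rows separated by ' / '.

7 22 25 16 / 40 1 -2 31 / 19 10 13 28 / 4 37 34 -5

The 16 entries sum to 280, so each line sums to 280/4 = 70.
Row 1 must total 70; the given cells sum to 48, so (1,2) = 22.
Using row 2: 40 + 1 + 31 + ? → (2,3) = 70 − 72 = -2.
Column 1 must total 70; the given cells sum to 66, so (4,1) = 4.
Column 3 must total 70; the given cells sum to 57, so (3,3) = 13.
The remaining cell in column 4 is (3,4) = 70 − 42 = 28.
Row 3 needs 70; the known cells sum to 60, so (3,2) = 10.
The remaining cell in row 4 is (4,2) = 70 − 33 = 37.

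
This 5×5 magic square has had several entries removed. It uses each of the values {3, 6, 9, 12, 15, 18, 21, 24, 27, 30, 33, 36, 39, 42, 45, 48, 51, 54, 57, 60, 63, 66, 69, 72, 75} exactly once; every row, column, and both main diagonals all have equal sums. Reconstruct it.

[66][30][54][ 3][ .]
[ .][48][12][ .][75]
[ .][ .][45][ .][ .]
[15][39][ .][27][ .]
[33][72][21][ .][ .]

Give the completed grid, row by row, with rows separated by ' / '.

66 30 54 3 42 / 24 48 12 36 75 / 57 6 45 69 18 / 15 39 63 27 51 / 33 72 21 60 9

The 25 entries sum to 975, so each line sums to 975/5 = 195.
Using row 1: 66 + 30 + 54 + 3 + ? → (1,5) = 195 − 153 = 42.
Using column 2: 30 + 48 + 39 + 72 + ? → (3,2) = 195 − 189 = 6.
Column 3: 54 + 12 + 45 + 21 + ? = 195, so (4,3) = 63.
Main diagonal: 66 + 48 + 45 + 27 + ? = 195, so (5,5) = 9.
Anti-diagonal must total 195; the given cells sum to 159, so (2,4) = 36.
Row 2 needs 195; the known cells sum to 171, so (2,1) = 24.
Using row 4: 15 + 39 + 63 + 27 + ? → (4,5) = 195 − 144 = 51.
From row 5, 195 − (33 + 72 + 21 + 9) gives (5,4) = 60.
Column 1 needs 195; the known cells sum to 138, so (3,1) = 57.
The remaining cell in column 4 is (3,4) = 195 − 126 = 69.
Column 5: 42 + 75 + 51 + 9 + ? = 195, so (3,5) = 18.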